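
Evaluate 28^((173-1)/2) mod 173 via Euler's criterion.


p = 173 is prime and the exponent is (p-1)/2 = 86, so by Euler's criterion 28^86 = (28/173) = +1 or -1 mod 173.
Compute by square-and-multiply:
  86 = 64 + 16 + 4 + 2 (binary 1010110)
  Repeated squaring mod 173: 28^1 = 28, 28^2 = 92, 28^4 = 160, 28^8 = 169, 28^16 = 16, 28^32 = 83, 28^64 = 142
  28^86 = 28^64 * 28^16 * 28^4 * 28^2 = 142 * 16 * 160 * 92 mod 173
    142 * 16 = 2272 = 23 mod 173
    23 * 160 = 3680 = 47 mod 173
    47 * 92 = 4324 = 172 mod 173
  28^86 = 172 mod 173
Result 172 = p - 1 = -1 mod 173: 28 is a quadratic non-residue mod 173. As a residue in [0, p-1] the value is 172.
28^86 mod 173 = 172

172


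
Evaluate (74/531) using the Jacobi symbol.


Compute (74/531) via quadratic reciprocity:
  pull out 2: (2/531) = -1  (since 531 mod 8 = 3)
  reciprocity: (37/531) -> +(531/37)
  reduce: (13/37)
  reciprocity: (13/37) -> +(37/13)
  reduce: (11/13)
  reciprocity: (11/13) -> +(13/11)
  reduce: (2/11)
  pull out 2: (2/11) = -1  (since 11 mod 8 = 3)
  (1/11) = 1
Product of signs = 1

1


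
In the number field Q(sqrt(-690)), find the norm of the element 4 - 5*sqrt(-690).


N(a + b*sqrt(d)) = a^2 - d*b^2
= (4)^2 - (-690)*(-5)^2
= 16 + 17250
= 17266

17266


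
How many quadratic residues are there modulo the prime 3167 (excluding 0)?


For prime p, the number of non-zero quadratic residues is (p-1)/2.
= (3167-1)/2
= 1583

1583


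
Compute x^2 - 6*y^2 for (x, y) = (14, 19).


x^2 - d*y^2
= 14^2 - 6*19^2
= 196 - 2166
= -1970

-1970


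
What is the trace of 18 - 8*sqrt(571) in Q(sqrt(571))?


Tr(a + b*sqrt(d)) = (a + b*sqrt(d)) + (a - b*sqrt(d)) = 2a
= 2 * (18)
= 36

36


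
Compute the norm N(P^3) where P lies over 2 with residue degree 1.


N(P^a) = p^(a*f)
= 2^(3*1)
= 2^3
= 8

8


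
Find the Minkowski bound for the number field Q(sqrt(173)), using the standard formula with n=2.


d = 173, d mod 4 = 1, so disc(K) = d = 173; |disc(K)| = 173
Real quadratic field, so n = 2, s = r2 = 0, r1 = 2
M = (n!/n^n) * (4/pi)^s * sqrt(|disc(K)|) = (2!/2^2) * (4/pi)^0 * sqrt(173)
= 0.5 * 1.000000 * 13.152946
= 6.5765

6.5765


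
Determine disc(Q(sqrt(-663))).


For K = Q(sqrt(d)) with d squarefree: disc(K) = d if d = 1 mod 4, and disc(K) = 4d if d = 2 or 3 mod 4.
Here d = -663, and d mod 4 = 1.
d = 1 mod 4 (O_K = Z[(1+sqrt(d))/2]), so disc(K) = d = -663

-663


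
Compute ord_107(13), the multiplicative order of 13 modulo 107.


We want ord_107(13), the smallest k >= 1 with 13^k = 1 mod 107.
n = 107 = 107, phi(107) = 106; the order divides phi(n).
Divisors of 106: 1, 2, 53, 106
Repeated squaring mod 107: 13^1 = 13, 13^2 = 62, 13^4 = 99, 13^8 = 64, 13^16 = 30, 13^32 = 44, 13^64 = 10
Test divisors in increasing order:
  k=1: 13^1 = 13 mod 107
  k=2: 13^2 = 62 mod 107
  k=53: 13^53 = 44 * 30 * 99 * 13 = 1 mod 107  <- first divisor giving 1
Order = 53

53


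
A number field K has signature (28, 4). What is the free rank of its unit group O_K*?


By Dirichlet's unit theorem:
rank = r1 + r2 - 1
= 28 + 4 - 1
= 31

31


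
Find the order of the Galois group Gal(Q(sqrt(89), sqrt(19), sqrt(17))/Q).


The 3 square roots of distinct primes are multiplicatively independent over Q,
so [K:Q] = 2^3 and Gal(K/Q) is isomorphic to (Z/2Z)^3.
|Gal| = 2^3 = 8

8


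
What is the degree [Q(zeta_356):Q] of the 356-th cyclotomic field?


The degree equals Euler's totient phi(356).
356 = 2^2 * 89
phi(356) = 176

176


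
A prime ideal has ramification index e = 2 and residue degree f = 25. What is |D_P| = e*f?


|D_P| = e * f
= 2 * 25
= 50

50


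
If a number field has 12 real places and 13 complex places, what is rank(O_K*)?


By Dirichlet's unit theorem:
rank = r1 + r2 - 1
= 12 + 13 - 1
= 24

24


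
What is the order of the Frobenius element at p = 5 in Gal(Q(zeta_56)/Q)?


The Frobenius at p in Gal(Q(zeta_n)/Q) = (Z/nZ)* is the class of p, so its order is ord_56(5), the smallest k >= 1 with 5^k = 1 mod 56.
n = 56 = 2^3 * 7, phi(56) = 24; the order divides phi(n).
Divisors of 24: 1, 2, 3, 4, 6, 8, 12, 24
Repeated squaring mod 56: 5^1 = 5, 5^2 = 25, 5^4 = 9, 5^8 = 25, 5^16 = 9
Test divisors in increasing order:
  k=1: 5^1 = 5 mod 56
  k=2: 5^2 = 25 mod 56
  k=3: 5^3 = 25 * 5 = 13 mod 56
  k=4: 5^4 = 9 mod 56
  k=6: 5^6 = 9 * 25 = 1 mod 56  <- first divisor giving 1
Order = 6

6


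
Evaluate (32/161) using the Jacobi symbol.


Compute (32/161) via quadratic reciprocity:
  pull out 2: (2/161) = +1  (since 161 mod 8 = 1)
  pull out 2: (2/161) = +1  (since 161 mod 8 = 1)
  pull out 2: (2/161) = +1  (since 161 mod 8 = 1)
  pull out 2: (2/161) = +1  (since 161 mod 8 = 1)
  pull out 2: (2/161) = +1  (since 161 mod 8 = 1)
  (1/161) = 1
Product of signs = 1

1


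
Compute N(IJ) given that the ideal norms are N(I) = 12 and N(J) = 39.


N(IJ) = N(I) * N(J)
= 12 * 39
= 468

468


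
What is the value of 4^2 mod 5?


p = 5 is prime and the exponent is (p-1)/2 = 2, so by Euler's criterion 4^2 = (4/5) = +1 or -1 mod 5.
Compute by square-and-multiply:
  2 = 2 (binary 10)
  Repeated squaring mod 5: 4^1 = 4, 4^2 = 1
  4^2 = 1 mod 5
Result 1: 4 is a quadratic residue mod 5.
4^2 mod 5 = 1

1


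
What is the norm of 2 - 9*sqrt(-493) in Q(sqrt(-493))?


N(a + b*sqrt(d)) = a^2 - d*b^2
= (2)^2 - (-493)*(-9)^2
= 4 + 39933
= 39937

39937


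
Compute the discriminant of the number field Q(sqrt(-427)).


For K = Q(sqrt(d)) with d squarefree: disc(K) = d if d = 1 mod 4, and disc(K) = 4d if d = 2 or 3 mod 4.
Here d = -427, and d mod 4 = 1.
d = 1 mod 4 (O_K = Z[(1+sqrt(d))/2]), so disc(K) = d = -427

-427


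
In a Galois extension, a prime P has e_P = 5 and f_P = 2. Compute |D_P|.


|D_P| = e * f
= 5 * 2
= 10

10


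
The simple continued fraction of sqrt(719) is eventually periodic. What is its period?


Run the CF algorithm for sqrt(719).
a_0 = floor(sqrt(719)) = 26; set m_0=0, q_0=1.
Recurrence: m' = q*a - m,  q' = (d - m'^2)/q,  a' = floor((a_0 + m')/q').
  step 1: m=26, q=43, a=1
  step 2: m=17, q=10, a=4
  step 3: m=23, q=19, a=2
  step 4: m=15, q=26, a=1
  step 5: m=11, q=23, a=1
  step 6: m=12, q=25, a=1
  step 7: m=13, q=22, a=1
  step 8: m=9, q=29, a=1
  step 9: m=20, q=11, a=4
  step 10: m=24, q=13, a=3
  step 11: m=15, q=38, a=1
  step 12: m=23, q=5, a=9
  step 13: m=22, q=47, a=1
  step 14: m=25, q=2, a=25
  step 15: m=25, q=47, a=1
  step 16: m=22, q=5, a=9
  step 17: m=23, q=38, a=1
  step 18: m=15, q=13, a=3
  step 19: m=24, q=11, a=4
  step 20: m=20, q=29, a=1
  step 21: m=9, q=22, a=1
  step 22: m=13, q=25, a=1
  step 23: m=12, q=23, a=1
  step 24: m=11, q=26, a=1
  step 25: m=15, q=19, a=2
  step 26: m=23, q=10, a=4
  step 27: m=17, q=43, a=1
  step 28: m=26, q=1, a=52
a_28 = 2*a_0 = 52, so the period closes here.
sqrt(719) = [26; 1, 4, 2, 1, 1, 1, 1, 1, 4, 3, 1, 9, 1, 25, 1, 9, 1, 3, 4, 1, 1, 1, 1, 1, 2, 4, 1, 52]
Period length = 28

28


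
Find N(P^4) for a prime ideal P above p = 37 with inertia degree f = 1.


N(P^a) = p^(a*f)
= 37^(4*1)
= 37^4
= 1874161

1874161


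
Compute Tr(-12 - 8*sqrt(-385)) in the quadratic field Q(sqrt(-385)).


Tr(a + b*sqrt(d)) = (a + b*sqrt(d)) + (a - b*sqrt(d)) = 2a
= 2 * (-12)
= -24

-24


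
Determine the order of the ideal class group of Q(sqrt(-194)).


K = Q(sqrt(-194)). d mod 4 = 2, so D = disc(K) = 4d = -776
h(K) equals the number of primitive reduced positive-definite forms (a, b, c) = a*x^2 + b*x*y + c*y^2 with b^2 - 4ac = D,
where reduced means |b| <= a <= c, with b >= 0 whenever |b| = a or a = c, and primitive means gcd(a, b, c) = 1.
Reduced forces 3a^2 <= |D| = 776, so 1 <= a <= 16; b must have the parity of D, and c = (b^2 - D)/(4a) must be an integer >= a.
Enumerate a = 1..16, b in [-a, a]:
  a=1: (1, 0, 194)  [1]
  a=2: (2, 0, 97)  [1]
  a=3: (3, -2, 65), (3, 2, 65)  [2]
  a=4: none
  a=5: (5, -2, 39), (5, 2, 39)  [2]
  a=6: (6, -4, 33), (6, 4, 33)  [2]
  a=7: (7, -6, 29), (7, 6, 29)  [2]
  a=8: none
  a=9: (9, -4, 22), (9, 4, 22)  [2]
  a=10: (10, -8, 21), (10, 8, 21)  [2]
  a=11: (11, -4, 18), (11, 4, 18)  [2]
  a=12: none
  a=13: (13, -2, 15), (13, 2, 15)  [2]
  a=14: (14, -8, 15), (14, 8, 15)  [2]
  a=15..16: none
Total reduced forms: 1 + 1 + 2 + 2 + 2 + 2 + 2 + 2 + 2 + 2 + 2 = 20
h = 20

20


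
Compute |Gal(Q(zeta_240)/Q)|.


|Gal(Q(zeta_240)/Q)| = phi(240)
= 64

64


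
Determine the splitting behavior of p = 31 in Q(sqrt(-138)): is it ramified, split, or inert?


K = Q(sqrt(-138)). Since d mod 4 = 2, disc(K) = -552.
Check p | disc: -552 mod 31 = 6.
p does not divide disc. Compute Legendre symbol (d/p):
17^((31-1)/2) mod 31 = -1
(d/p) = -1, so p is inert: (p) stays prime with e=1, f=2, g=1.
Therefore p is inert.

inert


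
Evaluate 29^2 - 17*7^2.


x^2 - d*y^2
= 29^2 - 17*7^2
= 841 - 833
= 8

8


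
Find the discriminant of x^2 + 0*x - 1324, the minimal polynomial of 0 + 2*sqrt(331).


The element 0 + 2*sqrt(331) has minimal polynomial:
x^2 + 0*x - 1324
Discriminant = (0)^2 - 4*(-1324)
= 0 + 5296
= 5296

5296


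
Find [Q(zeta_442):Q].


The degree equals Euler's totient phi(442).
442 = 2 * 13 * 17
phi(442) = 192

192


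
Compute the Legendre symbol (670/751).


p = 751 is prime, so compute (670/751) with the reciprocity algorithm (Jacobi-symbol steps: pull out 2s via (2/n), flip via reciprocity, reduce):
  pull out 2: (2/751) = +1  (since 751 mod 8 = 7)
  reciprocity: (335/751) -> -(751/335)
  reduce: (81/335)
  reciprocity: (81/335) -> +(335/81)
  reduce: (11/81)
  reciprocity: (11/81) -> +(81/11)
  reduce: (4/11)
  pull out 2: (2/11) = -1  (since 11 mod 8 = 3)
  pull out 2: (2/11) = -1  (since 11 mod 8 = 3)
  (1/11) = 1
Product of signs = -1
(670/751) = -1

-1


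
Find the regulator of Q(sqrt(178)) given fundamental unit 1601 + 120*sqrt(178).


epsilon = 1601 + 120*sqrt(178)
= 3201.9997
R = ln(3201.9997)
= 8.0715

8.0715


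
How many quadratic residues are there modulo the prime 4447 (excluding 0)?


For prime p, the number of non-zero quadratic residues is (p-1)/2.
= (4447-1)/2
= 2223

2223


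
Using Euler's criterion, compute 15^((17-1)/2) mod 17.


p = 17 is prime and the exponent is (p-1)/2 = 8, so by Euler's criterion 15^8 = (15/17) = +1 or -1 mod 17.
Compute by square-and-multiply:
  8 = 8 (binary 1000)
  Repeated squaring mod 17: 15^1 = 15, 15^2 = 4, 15^4 = 16, 15^8 = 1
  15^8 = 1 mod 17
Result 1: 15 is a quadratic residue mod 17.
15^8 mod 17 = 1

1


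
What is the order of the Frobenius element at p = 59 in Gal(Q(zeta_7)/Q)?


The Frobenius at p in Gal(Q(zeta_n)/Q) = (Z/nZ)* is the class of p, so its order is ord_7(59), the smallest k >= 1 with 59^k = 1 mod 7.
n = 7 = 7, phi(7) = 6; the order divides phi(n).
Divisors of 6: 1, 2, 3, 6
Repeated squaring mod 7: 59^1 = 3, 59^2 = 2, 59^4 = 4
Test divisors in increasing order:
  k=1: 59^1 = 3 mod 7
  k=2: 59^2 = 2 mod 7
  k=3: 59^3 = 2 * 3 = 6 mod 7
  k=6: 59^6 = 4 * 2 = 1 mod 7  <- first divisor giving 1
Order = 6

6


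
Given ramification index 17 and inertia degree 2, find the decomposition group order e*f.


|D_P| = e * f
= 17 * 2
= 34

34


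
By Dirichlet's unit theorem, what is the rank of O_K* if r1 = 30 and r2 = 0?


By Dirichlet's unit theorem:
rank = r1 + r2 - 1
= 30 + 0 - 1
= 29

29


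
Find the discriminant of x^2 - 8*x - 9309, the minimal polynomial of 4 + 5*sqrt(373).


The element 4 + 5*sqrt(373) has minimal polynomial:
x^2 - 8*x - 9309
Discriminant = (-8)^2 - 4*(-9309)
= 64 + 37236
= 37300

37300


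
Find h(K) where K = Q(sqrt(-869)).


K = Q(sqrt(-869)). d mod 4 = 3, so D = disc(K) = 4d = -3476
h(K) equals the number of primitive reduced positive-definite forms (a, b, c) = a*x^2 + b*x*y + c*y^2 with b^2 - 4ac = D,
where reduced means |b| <= a <= c, with b >= 0 whenever |b| = a or a = c, and primitive means gcd(a, b, c) = 1.
Reduced forces 3a^2 <= |D| = 3476, so 1 <= a <= 34; b must have the parity of D, and c = (b^2 - D)/(4a) must be an integer >= a.
Enumerate a = 1..34, b in [-a, a]:
  a=1: (1, 0, 869)  [1]
  a=2: (2, 2, 435)  [1]
  a=3: (3, -2, 290), (3, 2, 290)  [2]
  a=4: none
  a=5: (5, -2, 174), (5, 2, 174)  [2]
  a=6: (6, -2, 145), (6, 2, 145)  [2]
  a=7..8: none
  a=9: (9, -4, 97), (9, 4, 97)  [2]
  a=10: (10, -2, 87), (10, 2, 87)  [2]
  a=11: (11, 0, 79)  [1]
  a=12..14: none
  a=15: (15, -8, 59), (15, -2, 58), (15, 2, 58), (15, 8, 59)  [4]
  a=16: none
  a=17: (17, -14, 54), (17, 14, 54)  [2]
  a=18: (18, -14, 51), (18, 14, 51)  [2]
  a=19: (19, -18, 50), (19, 18, 50)  [2]
  a=20..21: none
  a=22: (22, 22, 45)  [1]
  a=23..24: none
  a=25: (25, -18, 38), (25, 18, 38)  [2]
  a=26: none
  a=27: (27, -14, 34), (27, 14, 34)  [2]
  a=28: none
  a=29: (29, -2, 30), (29, 2, 30)  [2]
  a=30: (30, -22, 33), (30, 22, 33)  [2]
  a=31..34: none
Total reduced forms: 1 + 1 + 2 + 2 + 2 + 2 + 2 + 1 + 4 + 2 + 2 + 2 + 1 + 2 + 2 + 2 + 2 = 32
h = 32

32


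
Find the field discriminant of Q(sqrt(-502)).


For K = Q(sqrt(d)) with d squarefree: disc(K) = d if d = 1 mod 4, and disc(K) = 4d if d = 2 or 3 mod 4.
Here d = -502, and d mod 4 = 2.
d = 2 mod 4, not 1 (O_K = Z[sqrt(d)]), so disc(K) = 4d = 4 * (-502) = -2008

-2008


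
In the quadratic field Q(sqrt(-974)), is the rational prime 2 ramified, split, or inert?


K = Q(sqrt(-974)). Since d mod 4 = 2, disc(K) = -3896.
Check p | disc: -3896 mod 2 = 0.
p divides disc, so p ramifies: (p) = P^2 with e=2, f=1, g=1.
Therefore p is ramified.

ramified


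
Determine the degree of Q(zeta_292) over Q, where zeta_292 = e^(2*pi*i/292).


The degree equals Euler's totient phi(292).
292 = 2^2 * 73
phi(292) = 144

144


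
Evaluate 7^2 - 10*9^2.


x^2 - d*y^2
= 7^2 - 10*9^2
= 49 - 810
= -761

-761


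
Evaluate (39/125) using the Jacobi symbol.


Compute (39/125) via quadratic reciprocity:
  reciprocity: (39/125) -> +(125/39)
  reduce: (8/39)
  pull out 2: (2/39) = +1  (since 39 mod 8 = 7)
  pull out 2: (2/39) = +1  (since 39 mod 8 = 7)
  pull out 2: (2/39) = +1  (since 39 mod 8 = 7)
  (1/39) = 1
Product of signs = 1

1


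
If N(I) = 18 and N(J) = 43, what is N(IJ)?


N(IJ) = N(I) * N(J)
= 18 * 43
= 774

774


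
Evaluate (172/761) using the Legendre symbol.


p = 761 is prime, so compute (172/761) with the reciprocity algorithm (Jacobi-symbol steps: pull out 2s via (2/n), flip via reciprocity, reduce):
  pull out 2: (2/761) = +1  (since 761 mod 8 = 1)
  pull out 2: (2/761) = +1  (since 761 mod 8 = 1)
  reciprocity: (43/761) -> +(761/43)
  reduce: (30/43)
  pull out 2: (2/43) = -1  (since 43 mod 8 = 3)
  reciprocity: (15/43) -> -(43/15)
  reduce: (13/15)
  reciprocity: (13/15) -> +(15/13)
  reduce: (2/13)
  pull out 2: (2/13) = -1  (since 13 mod 8 = 5)
  (1/13) = 1
Product of signs = -1
(172/761) = -1

-1


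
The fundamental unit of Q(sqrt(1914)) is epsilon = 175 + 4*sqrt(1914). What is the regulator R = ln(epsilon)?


epsilon = 175 + 4*sqrt(1914)
= 349.9971
R = ln(349.9971)
= 5.8579

5.8579


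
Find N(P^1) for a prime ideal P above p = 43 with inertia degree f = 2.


N(P^a) = p^(a*f)
= 43^(1*2)
= 43^2
= 1849

1849


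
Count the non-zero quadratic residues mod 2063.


For prime p, the number of non-zero quadratic residues is (p-1)/2.
= (2063-1)/2
= 1031

1031


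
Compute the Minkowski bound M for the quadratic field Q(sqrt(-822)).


d = -822, d mod 4 = 2, so disc(K) = 4d = -3288; |disc(K)| = 3288
Imaginary quadratic field, so n = 2, s = r2 = 1, r1 = 0
M = (n!/n^n) * (4/pi)^s * sqrt(|disc(K)|) = (2!/2^2) * (4/pi)^1 * sqrt(3288)
= 0.5 * 1.273240 * 57.341085
= 36.5045

36.5045


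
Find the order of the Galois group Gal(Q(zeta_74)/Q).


|Gal(Q(zeta_74)/Q)| = phi(74)
= 36

36


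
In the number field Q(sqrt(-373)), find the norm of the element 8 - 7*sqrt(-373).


N(a + b*sqrt(d)) = a^2 - d*b^2
= (8)^2 - (-373)*(-7)^2
= 64 + 18277
= 18341

18341


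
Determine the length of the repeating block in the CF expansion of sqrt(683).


Run the CF algorithm for sqrt(683).
a_0 = floor(sqrt(683)) = 26; set m_0=0, q_0=1.
Recurrence: m' = q*a - m,  q' = (d - m'^2)/q,  a' = floor((a_0 + m')/q').
  step 1: m=26, q=7, a=7
  step 2: m=23, q=22, a=2
  step 3: m=21, q=11, a=4
  step 4: m=23, q=14, a=3
  step 5: m=19, q=23, a=1
  step 6: m=4, q=29, a=1
  step 7: m=25, q=2, a=25
  step 8: m=25, q=29, a=1
  step 9: m=4, q=23, a=1
  step 10: m=19, q=14, a=3
  step 11: m=23, q=11, a=4
  step 12: m=21, q=22, a=2
  step 13: m=23, q=7, a=7
  step 14: m=26, q=1, a=52
a_14 = 2*a_0 = 52, so the period closes here.
sqrt(683) = [26; 7, 2, 4, 3, 1, 1, 25, 1, 1, 3, 4, 2, 7, 52]
Period length = 14

14


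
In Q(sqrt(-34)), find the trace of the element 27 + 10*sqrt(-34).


Tr(a + b*sqrt(d)) = (a + b*sqrt(d)) + (a - b*sqrt(d)) = 2a
= 2 * (27)
= 54

54


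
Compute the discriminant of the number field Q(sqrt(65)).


For K = Q(sqrt(d)) with d squarefree: disc(K) = d if d = 1 mod 4, and disc(K) = 4d if d = 2 or 3 mod 4.
Here d = 65, and d mod 4 = 1.
d = 1 mod 4 (O_K = Z[(1+sqrt(d))/2]), so disc(K) = d = 65

65


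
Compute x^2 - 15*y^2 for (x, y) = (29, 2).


x^2 - d*y^2
= 29^2 - 15*2^2
= 841 - 60
= 781

781


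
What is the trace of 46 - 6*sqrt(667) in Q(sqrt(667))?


Tr(a + b*sqrt(d)) = (a + b*sqrt(d)) + (a - b*sqrt(d)) = 2a
= 2 * (46)
= 92

92


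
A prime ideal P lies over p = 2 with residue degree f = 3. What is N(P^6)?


N(P^a) = p^(a*f)
= 2^(6*3)
= 2^18
= 262144

262144


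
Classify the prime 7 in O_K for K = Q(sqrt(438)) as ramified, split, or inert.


K = Q(sqrt(438)). Since d mod 4 = 2, disc(K) = 1752.
Check p | disc: 1752 mod 7 = 2.
p does not divide disc. Compute Legendre symbol (d/p):
4^((7-1)/2) mod 7 = 1
(d/p) = 1, so p splits: (p) = P*P' with e=1, f=1, g=2.
Therefore p is split.

split


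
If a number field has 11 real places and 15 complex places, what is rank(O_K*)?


By Dirichlet's unit theorem:
rank = r1 + r2 - 1
= 11 + 15 - 1
= 25

25


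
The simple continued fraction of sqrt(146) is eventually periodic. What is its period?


Run the CF algorithm for sqrt(146).
a_0 = floor(sqrt(146)) = 12; set m_0=0, q_0=1.
Recurrence: m' = q*a - m,  q' = (d - m'^2)/q,  a' = floor((a_0 + m')/q').
  step 1: m=12, q=2, a=12
  step 2: m=12, q=1, a=24
a_2 = 2*a_0 = 24, so the period closes here.
sqrt(146) = [12; 12, 24]
Period length = 2

2


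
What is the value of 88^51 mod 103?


p = 103 is prime and the exponent is (p-1)/2 = 51, so by Euler's criterion 88^51 = (88/103) = +1 or -1 mod 103.
Compute by square-and-multiply:
  51 = 32 + 16 + 2 + 1 (binary 110011)
  Repeated squaring mod 103: 88^1 = 88, 88^2 = 19, 88^4 = 52, 88^8 = 26, 88^16 = 58, 88^32 = 68
  88^51 = 88^32 * 88^16 * 88^2 * 88^1 = 68 * 58 * 19 * 88 mod 103
    68 * 58 = 3944 = 30 mod 103
    30 * 19 = 570 = 55 mod 103
    55 * 88 = 4840 = 102 mod 103
  88^51 = 102 mod 103
Result 102 = p - 1 = -1 mod 103: 88 is a quadratic non-residue mod 103. As a residue in [0, p-1] the value is 102.
88^51 mod 103 = 102

102


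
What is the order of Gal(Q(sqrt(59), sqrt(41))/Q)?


The 2 square roots of distinct primes are multiplicatively independent over Q,
so [K:Q] = 2^2 and Gal(K/Q) is isomorphic to (Z/2Z)^2.
|Gal| = 2^2 = 4

4


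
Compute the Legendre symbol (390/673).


p = 673 is prime, so compute (390/673) with the reciprocity algorithm (Jacobi-symbol steps: pull out 2s via (2/n), flip via reciprocity, reduce):
  pull out 2: (2/673) = +1  (since 673 mod 8 = 1)
  reciprocity: (195/673) -> +(673/195)
  reduce: (88/195)
  pull out 2: (2/195) = -1  (since 195 mod 8 = 3)
  pull out 2: (2/195) = -1  (since 195 mod 8 = 3)
  pull out 2: (2/195) = -1  (since 195 mod 8 = 3)
  reciprocity: (11/195) -> -(195/11)
  reduce: (8/11)
  pull out 2: (2/11) = -1  (since 11 mod 8 = 3)
  pull out 2: (2/11) = -1  (since 11 mod 8 = 3)
  pull out 2: (2/11) = -1  (since 11 mod 8 = 3)
  (1/11) = 1
Product of signs = -1
(390/673) = -1

-1


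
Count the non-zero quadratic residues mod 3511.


For prime p, the number of non-zero quadratic residues is (p-1)/2.
= (3511-1)/2
= 1755

1755


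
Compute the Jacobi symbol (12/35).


Compute (12/35) via quadratic reciprocity:
  pull out 2: (2/35) = -1  (since 35 mod 8 = 3)
  pull out 2: (2/35) = -1  (since 35 mod 8 = 3)
  reciprocity: (3/35) -> -(35/3)
  reduce: (2/3)
  pull out 2: (2/3) = -1  (since 3 mod 8 = 3)
  (1/3) = 1
Product of signs = 1

1


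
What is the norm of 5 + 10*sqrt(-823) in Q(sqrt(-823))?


N(a + b*sqrt(d)) = a^2 - d*b^2
= (5)^2 - (-823)*(10)^2
= 25 + 82300
= 82325

82325


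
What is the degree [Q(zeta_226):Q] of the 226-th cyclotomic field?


The degree equals Euler's totient phi(226).
226 = 2 * 113
phi(226) = 112

112


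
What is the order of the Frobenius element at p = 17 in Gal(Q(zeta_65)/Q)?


The Frobenius at p in Gal(Q(zeta_n)/Q) = (Z/nZ)* is the class of p, so its order is ord_65(17), the smallest k >= 1 with 17^k = 1 mod 65.
n = 65 = 5 * 13, phi(65) = 48; the order divides phi(n).
Divisors of 48: 1, 2, 3, 4, 6, 8, 12, 16, 24, 48
Repeated squaring mod 65: 17^1 = 17, 17^2 = 29, 17^4 = 61, 17^8 = 16, 17^16 = 61, 17^32 = 16
Test divisors in increasing order:
  k=1: 17^1 = 17 mod 65
  k=2: 17^2 = 29 mod 65
  k=3: 17^3 = 29 * 17 = 38 mod 65
  k=4: 17^4 = 61 mod 65
  k=6: 17^6 = 61 * 29 = 14 mod 65
  k=8: 17^8 = 16 mod 65
  k=12: 17^12 = 16 * 61 = 1 mod 65  <- first divisor giving 1
Order = 12

12


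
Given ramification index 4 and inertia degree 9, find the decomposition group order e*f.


|D_P| = e * f
= 4 * 9
= 36

36


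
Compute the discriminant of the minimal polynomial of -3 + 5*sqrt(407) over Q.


The element -3 + 5*sqrt(407) has minimal polynomial:
x^2 + 6*x - 10166
Discriminant = (6)^2 - 4*(-10166)
= 36 + 40664
= 40700

40700


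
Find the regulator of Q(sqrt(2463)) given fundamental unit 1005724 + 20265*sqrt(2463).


epsilon = 1005724 + 20265*sqrt(2463)
= 2.0114e+06
R = ln(2.0114e+06)
= 14.5144

14.5144


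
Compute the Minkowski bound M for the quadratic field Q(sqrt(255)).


d = 255, d mod 4 = 3, so disc(K) = 4d = 1020; |disc(K)| = 1020
Real quadratic field, so n = 2, s = r2 = 0, r1 = 2
M = (n!/n^n) * (4/pi)^s * sqrt(|disc(K)|) = (2!/2^2) * (4/pi)^0 * sqrt(1020)
= 0.5 * 1.000000 * 31.937439
= 15.9687

15.9687


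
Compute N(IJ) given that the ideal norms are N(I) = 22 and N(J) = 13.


N(IJ) = N(I) * N(J)
= 22 * 13
= 286

286


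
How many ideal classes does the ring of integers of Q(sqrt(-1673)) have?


K = Q(sqrt(-1673)). d mod 4 = 3, so D = disc(K) = 4d = -6692
h(K) equals the number of primitive reduced positive-definite forms (a, b, c) = a*x^2 + b*x*y + c*y^2 with b^2 - 4ac = D,
where reduced means |b| <= a <= c, with b >= 0 whenever |b| = a or a = c, and primitive means gcd(a, b, c) = 1.
Reduced forces 3a^2 <= |D| = 6692, so 1 <= a <= 47; b must have the parity of D, and c = (b^2 - D)/(4a) must be an integer >= a.
Enumerate a = 1..47, b in [-a, a]:
  a=1: (1, 0, 1673)  [1]
  a=2: (2, 2, 837)  [1]
  a=3: (3, -2, 558), (3, 2, 558)  [2]
  a=4..5: none
  a=6: (6, -2, 279), (6, 2, 279)  [2]
  a=7: (7, 0, 239)  [1]
  a=8: none
  a=9: (9, -2, 186), (9, 2, 186)  [2]
  a=10..12: none
  a=13: (13, -4, 129), (13, 4, 129)  [2]
  a=14: (14, 14, 123)  [1]
  a=15..17: none
  a=18: (18, -2, 93), (18, 2, 93)  [2]
  a=19..20: none
  a=21: (21, -14, 82), (21, 14, 82)  [2]
  a=22: none
  a=23: (23, -22, 78), (23, 22, 78)  [2]
  a=24..25: none
  a=26: (26, -22, 69), (26, 22, 69)  [2]
  a=27: (27, -2, 62), (27, 2, 62)  [2]
  a=28: none
  a=29: (29, -6, 58), (29, 6, 58)  [2]
  a=30: none
  a=31: (31, -2, 54), (31, 2, 54)  [2]
  a=32..38: none
  a=39: (39, -22, 46), (39, -4, 43), (39, 4, 43), (39, 22, 46)  [4]
  a=40: none
  a=41: (41, -14, 42), (41, 14, 42)  [2]
  a=42..47: none
Total reduced forms: 1 + 1 + 2 + 2 + 1 + 2 + 2 + 1 + 2 + 2 + 2 + 2 + 2 + 2 + 2 + 4 + 2 = 32
h = 32

32


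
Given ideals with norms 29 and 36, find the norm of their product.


N(IJ) = N(I) * N(J)
= 29 * 36
= 1044

1044


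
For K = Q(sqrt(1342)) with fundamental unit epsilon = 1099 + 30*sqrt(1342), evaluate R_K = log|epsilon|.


epsilon = 1099 + 30*sqrt(1342)
= 2197.9995
R = ln(2197.9995)
= 7.6953

7.6953


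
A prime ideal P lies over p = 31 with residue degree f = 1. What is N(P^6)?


N(P^a) = p^(a*f)
= 31^(6*1)
= 31^6
= 887503681

887503681


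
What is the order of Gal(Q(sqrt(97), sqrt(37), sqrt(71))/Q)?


The 3 square roots of distinct primes are multiplicatively independent over Q,
so [K:Q] = 2^3 and Gal(K/Q) is isomorphic to (Z/2Z)^3.
|Gal| = 2^3 = 8

8


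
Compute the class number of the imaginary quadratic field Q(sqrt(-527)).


K = Q(sqrt(-527)). d mod 4 = 1, so D = disc(K) = d = -527
h(K) equals the number of primitive reduced positive-definite forms (a, b, c) = a*x^2 + b*x*y + c*y^2 with b^2 - 4ac = D,
where reduced means |b| <= a <= c, with b >= 0 whenever |b| = a or a = c, and primitive means gcd(a, b, c) = 1.
Reduced forces 3a^2 <= |D| = 527, so 1 <= a <= 13; b must have the parity of D, and c = (b^2 - D)/(4a) must be an integer >= a.
Enumerate a = 1..13, b in [-a, a]:
  a=1: (1, 1, 132)  [1]
  a=2: (2, -1, 66), (2, 1, 66)  [2]
  a=3: (3, -1, 44), (3, 1, 44)  [2]
  a=4: (4, -1, 33), (4, 1, 33)  [2]
  a=5: none
  a=6: (6, -5, 23), (6, -1, 22), (6, 1, 22), (6, 5, 23)  [4]
  a=7: none
  a=8: (8, -7, 18), (8, 7, 18)  [2]
  a=9: (9, -7, 16), (9, 7, 16)  [2]
  a=10: none
  a=11: (11, -1, 12), (11, 1, 12)  [2]
  a=12: (12, 7, 12)  [1]
  a=13: none
Total reduced forms: 1 + 2 + 2 + 2 + 4 + 2 + 2 + 2 + 1 = 18
h = 18

18


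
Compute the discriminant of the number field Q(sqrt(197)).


For K = Q(sqrt(d)) with d squarefree: disc(K) = d if d = 1 mod 4, and disc(K) = 4d if d = 2 or 3 mod 4.
Here d = 197, and d mod 4 = 1.
d = 1 mod 4 (O_K = Z[(1+sqrt(d))/2]), so disc(K) = d = 197

197


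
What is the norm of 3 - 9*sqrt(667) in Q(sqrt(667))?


N(a + b*sqrt(d)) = a^2 - d*b^2
= (3)^2 - (667)*(-9)^2
= 9 - 54027
= -54018

-54018


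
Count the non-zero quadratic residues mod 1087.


For prime p, the number of non-zero quadratic residues is (p-1)/2.
= (1087-1)/2
= 543

543


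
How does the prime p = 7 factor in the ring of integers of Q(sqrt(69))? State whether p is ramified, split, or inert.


K = Q(sqrt(69)). Since d mod 4 = 1, disc(K) = 69.
Check p | disc: 69 mod 7 = 6.
p does not divide disc. Compute Legendre symbol (d/p):
6^((7-1)/2) mod 7 = -1
(d/p) = -1, so p is inert: (p) stays prime with e=1, f=2, g=1.
Therefore p is inert.

inert


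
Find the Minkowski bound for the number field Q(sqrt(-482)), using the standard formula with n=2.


d = -482, d mod 4 = 2, so disc(K) = 4d = -1928; |disc(K)| = 1928
Imaginary quadratic field, so n = 2, s = r2 = 1, r1 = 0
M = (n!/n^n) * (4/pi)^s * sqrt(|disc(K)|) = (2!/2^2) * (4/pi)^1 * sqrt(1928)
= 0.5 * 1.273240 * 43.908997
= 27.9533

27.9533


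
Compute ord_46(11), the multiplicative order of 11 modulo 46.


We want ord_46(11), the smallest k >= 1 with 11^k = 1 mod 46.
n = 46 = 2 * 23, phi(46) = 22; the order divides phi(n).
Divisors of 22: 1, 2, 11, 22
Repeated squaring mod 46: 11^1 = 11, 11^2 = 29, 11^4 = 13, 11^8 = 31, 11^16 = 41
Test divisors in increasing order:
  k=1: 11^1 = 11 mod 46
  k=2: 11^2 = 29 mod 46
  k=11: 11^11 = 31 * 29 * 11 = 45 mod 46
  k=22: 11^22 = 41 * 13 * 29 = 1 mod 46  <- first divisor giving 1
Order = 22

22


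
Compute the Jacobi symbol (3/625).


Compute (3/625) via quadratic reciprocity:
  reciprocity: (3/625) -> +(625/3)
  reduce: (1/3)
  (1/3) = 1
Product of signs = 1

1


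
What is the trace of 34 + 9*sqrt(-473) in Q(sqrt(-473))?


Tr(a + b*sqrt(d)) = (a + b*sqrt(d)) + (a - b*sqrt(d)) = 2a
= 2 * (34)
= 68

68


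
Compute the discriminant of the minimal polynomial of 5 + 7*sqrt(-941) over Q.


The element 5 + 7*sqrt(-941) has minimal polynomial:
x^2 - 10*x + 46134
Discriminant = (-10)^2 - 4*(46134)
= 100 - 184536
= -184436

-184436


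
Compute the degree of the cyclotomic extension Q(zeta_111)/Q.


The degree equals Euler's totient phi(111).
111 = 3 * 37
phi(111) = 72

72


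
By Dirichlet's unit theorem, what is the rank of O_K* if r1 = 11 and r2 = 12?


By Dirichlet's unit theorem:
rank = r1 + r2 - 1
= 11 + 12 - 1
= 22

22


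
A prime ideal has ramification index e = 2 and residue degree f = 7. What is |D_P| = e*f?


|D_P| = e * f
= 2 * 7
= 14

14


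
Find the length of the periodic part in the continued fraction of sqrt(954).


Run the CF algorithm for sqrt(954).
a_0 = floor(sqrt(954)) = 30; set m_0=0, q_0=1.
Recurrence: m' = q*a - m,  q' = (d - m'^2)/q,  a' = floor((a_0 + m')/q').
  step 1: m=30, q=54, a=1
  step 2: m=24, q=7, a=7
  step 3: m=25, q=47, a=1
  step 4: m=22, q=10, a=5
  step 5: m=28, q=17, a=3
  step 6: m=23, q=25, a=2
  step 7: m=27, q=9, a=6
  step 8: m=27, q=25, a=2
  step 9: m=23, q=17, a=3
  step 10: m=28, q=10, a=5
  step 11: m=22, q=47, a=1
  step 12: m=25, q=7, a=7
  step 13: m=24, q=54, a=1
  step 14: m=30, q=1, a=60
a_14 = 2*a_0 = 60, so the period closes here.
sqrt(954) = [30; 1, 7, 1, 5, 3, 2, 6, 2, 3, 5, 1, 7, 1, 60]
Period length = 14

14


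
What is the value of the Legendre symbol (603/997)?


p = 997 is prime, so compute (603/997) with the reciprocity algorithm (Jacobi-symbol steps: pull out 2s via (2/n), flip via reciprocity, reduce):
  reciprocity: (603/997) -> +(997/603)
  reduce: (394/603)
  pull out 2: (2/603) = -1  (since 603 mod 8 = 3)
  reciprocity: (197/603) -> +(603/197)
  reduce: (12/197)
  pull out 2: (2/197) = -1  (since 197 mod 8 = 5)
  pull out 2: (2/197) = -1  (since 197 mod 8 = 5)
  reciprocity: (3/197) -> +(197/3)
  reduce: (2/3)
  pull out 2: (2/3) = -1  (since 3 mod 8 = 3)
  (1/3) = 1
Product of signs = 1
(603/997) = 1

1


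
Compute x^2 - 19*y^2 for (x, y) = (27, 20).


x^2 - d*y^2
= 27^2 - 19*20^2
= 729 - 7600
= -6871

-6871


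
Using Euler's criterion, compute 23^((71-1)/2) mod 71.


p = 71 is prime and the exponent is (p-1)/2 = 35, so by Euler's criterion 23^35 = (23/71) = +1 or -1 mod 71.
Compute by square-and-multiply:
  35 = 32 + 2 + 1 (binary 100011)
  Repeated squaring mod 71: 23^1 = 23, 23^2 = 32, 23^4 = 30, 23^8 = 48, 23^16 = 32, 23^32 = 30
  23^35 = 23^32 * 23^2 * 23^1 = 30 * 32 * 23 mod 71
    30 * 32 = 960 = 37 mod 71
    37 * 23 = 851 = 70 mod 71
  23^35 = 70 mod 71
Result 70 = p - 1 = -1 mod 71: 23 is a quadratic non-residue mod 71. As a residue in [0, p-1] the value is 70.
23^35 mod 71 = 70

70


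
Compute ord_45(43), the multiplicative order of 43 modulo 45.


We want ord_45(43), the smallest k >= 1 with 43^k = 1 mod 45.
n = 45 = 3^2 * 5, phi(45) = 24; the order divides phi(n).
Divisors of 24: 1, 2, 3, 4, 6, 8, 12, 24
Repeated squaring mod 45: 43^1 = 43, 43^2 = 4, 43^4 = 16, 43^8 = 31, 43^16 = 16
Test divisors in increasing order:
  k=1: 43^1 = 43 mod 45
  k=2: 43^2 = 4 mod 45
  k=3: 43^3 = 4 * 43 = 37 mod 45
  k=4: 43^4 = 16 mod 45
  k=6: 43^6 = 16 * 4 = 19 mod 45
  k=8: 43^8 = 31 mod 45
  k=12: 43^12 = 31 * 16 = 1 mod 45  <- first divisor giving 1
Order = 12

12


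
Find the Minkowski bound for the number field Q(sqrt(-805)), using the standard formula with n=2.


d = -805, d mod 4 = 3, so disc(K) = 4d = -3220; |disc(K)| = 3220
Imaginary quadratic field, so n = 2, s = r2 = 1, r1 = 0
M = (n!/n^n) * (4/pi)^s * sqrt(|disc(K)|) = (2!/2^2) * (4/pi)^1 * sqrt(3220)
= 0.5 * 1.273240 * 56.745044
= 36.1250

36.1250


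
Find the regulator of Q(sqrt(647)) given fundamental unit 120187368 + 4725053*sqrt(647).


epsilon = 120187368 + 4725053*sqrt(647)
= 2.4037e+08
R = ln(2.4037e+08)
= 19.2977

19.2977


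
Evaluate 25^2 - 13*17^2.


x^2 - d*y^2
= 25^2 - 13*17^2
= 625 - 3757
= -3132

-3132


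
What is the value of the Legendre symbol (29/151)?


p = 151 is prime, so compute (29/151) with the reciprocity algorithm (Jacobi-symbol steps: pull out 2s via (2/n), flip via reciprocity, reduce):
  reciprocity: (29/151) -> +(151/29)
  reduce: (6/29)
  pull out 2: (2/29) = -1  (since 29 mod 8 = 5)
  reciprocity: (3/29) -> +(29/3)
  reduce: (2/3)
  pull out 2: (2/3) = -1  (since 3 mod 8 = 3)
  (1/3) = 1
Product of signs = 1
(29/151) = 1

1


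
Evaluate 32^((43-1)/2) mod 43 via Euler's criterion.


p = 43 is prime and the exponent is (p-1)/2 = 21, so by Euler's criterion 32^21 = (32/43) = +1 or -1 mod 43.
Compute by square-and-multiply:
  21 = 16 + 4 + 1 (binary 10101)
  Repeated squaring mod 43: 32^1 = 32, 32^2 = 35, 32^4 = 21, 32^8 = 11, 32^16 = 35
  32^21 = 32^16 * 32^4 * 32^1 = 35 * 21 * 32 mod 43
    35 * 21 = 735 = 4 mod 43
    4 * 32 = 128 = 42 mod 43
  32^21 = 42 mod 43
Result 42 = p - 1 = -1 mod 43: 32 is a quadratic non-residue mod 43. As a residue in [0, p-1] the value is 42.
32^21 mod 43 = 42

42


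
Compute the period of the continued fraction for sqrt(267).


Run the CF algorithm for sqrt(267).
a_0 = floor(sqrt(267)) = 16; set m_0=0, q_0=1.
Recurrence: m' = q*a - m,  q' = (d - m'^2)/q,  a' = floor((a_0 + m')/q').
  step 1: m=16, q=11, a=2
  step 2: m=6, q=21, a=1
  step 3: m=15, q=2, a=15
  step 4: m=15, q=21, a=1
  step 5: m=6, q=11, a=2
  step 6: m=16, q=1, a=32
a_6 = 2*a_0 = 32, so the period closes here.
sqrt(267) = [16; 2, 1, 15, 1, 2, 32]
Period length = 6

6


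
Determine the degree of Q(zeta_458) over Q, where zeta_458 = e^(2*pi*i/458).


The degree equals Euler's totient phi(458).
458 = 2 * 229
phi(458) = 228

228


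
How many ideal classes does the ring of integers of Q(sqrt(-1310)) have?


K = Q(sqrt(-1310)). d mod 4 = 2, so D = disc(K) = 4d = -5240
h(K) equals the number of primitive reduced positive-definite forms (a, b, c) = a*x^2 + b*x*y + c*y^2 with b^2 - 4ac = D,
where reduced means |b| <= a <= c, with b >= 0 whenever |b| = a or a = c, and primitive means gcd(a, b, c) = 1.
Reduced forces 3a^2 <= |D| = 5240, so 1 <= a <= 41; b must have the parity of D, and c = (b^2 - D)/(4a) must be an integer >= a.
Enumerate a = 1..41, b in [-a, a]:
  a=1: (1, 0, 1310)  [1]
  a=2: (2, 0, 655)  [1]
  a=3: (3, -2, 437), (3, 2, 437)  [2]
  a=4: none
  a=5: (5, 0, 262)  [1]
  a=6: (6, -4, 219), (6, 4, 219)  [2]
  a=7..8: none
  a=9: (9, -4, 146), (9, 4, 146)  [2]
  a=10: (10, 0, 131)  [1]
  a=11..12: none
  a=13: (13, -8, 102), (13, 8, 102)  [2]
  a=14: none
  a=15: (15, -10, 89), (15, 10, 89)  [2]
  a=16: none
  a=17: (17, -8, 78), (17, 8, 78)  [2]
  a=18: (18, -4, 73), (18, 4, 73)  [2]
  a=19: (19, -2, 69), (19, 2, 69)  [2]
  a=20..22: none
  a=23: (23, -2, 57), (23, 2, 57)  [2]
  a=24..25: none
  a=26: (26, -8, 51), (26, 8, 51)  [2]
  a=27: (27, -22, 53), (27, 22, 53)  [2]
  a=28: none
  a=29: (29, -26, 51), (29, 26, 51)  [2]
  a=30: (30, -20, 47), (30, 20, 47)  [2]
  a=31..33: none
  a=34: (34, -8, 39), (34, 8, 39)  [2]
  a=35..37: none
  a=38: (38, -36, 43), (38, 36, 43)  [2]
  a=39: (39, -34, 41), (39, 34, 41)  [2]
  a=40..41: none
Total reduced forms: 1 + 1 + 2 + 1 + 2 + 2 + 1 + 2 + 2 + 2 + 2 + 2 + 2 + 2 + 2 + 2 + 2 + 2 + 2 + 2 = 36
h = 36

36


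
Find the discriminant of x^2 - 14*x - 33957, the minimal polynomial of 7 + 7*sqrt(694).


The element 7 + 7*sqrt(694) has minimal polynomial:
x^2 - 14*x - 33957
Discriminant = (-14)^2 - 4*(-33957)
= 196 + 135828
= 136024

136024


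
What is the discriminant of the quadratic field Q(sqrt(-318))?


For K = Q(sqrt(d)) with d squarefree: disc(K) = d if d = 1 mod 4, and disc(K) = 4d if d = 2 or 3 mod 4.
Here d = -318, and d mod 4 = 2.
d = 2 mod 4, not 1 (O_K = Z[sqrt(d)]), so disc(K) = 4d = 4 * (-318) = -1272

-1272


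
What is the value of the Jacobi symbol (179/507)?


Compute (179/507) via quadratic reciprocity:
  reciprocity: (179/507) -> -(507/179)
  reduce: (149/179)
  reciprocity: (149/179) -> +(179/149)
  reduce: (30/149)
  pull out 2: (2/149) = -1  (since 149 mod 8 = 5)
  reciprocity: (15/149) -> +(149/15)
  reduce: (14/15)
  pull out 2: (2/15) = +1  (since 15 mod 8 = 7)
  reciprocity: (7/15) -> -(15/7)
  reduce: (1/7)
  (1/7) = 1
Product of signs = -1

-1


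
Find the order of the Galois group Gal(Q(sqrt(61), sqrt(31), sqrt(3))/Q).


The 3 square roots of distinct primes are multiplicatively independent over Q,
so [K:Q] = 2^3 and Gal(K/Q) is isomorphic to (Z/2Z)^3.
|Gal| = 2^3 = 8

8


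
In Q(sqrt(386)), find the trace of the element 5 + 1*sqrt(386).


Tr(a + b*sqrt(d)) = (a + b*sqrt(d)) + (a - b*sqrt(d)) = 2a
= 2 * (5)
= 10

10


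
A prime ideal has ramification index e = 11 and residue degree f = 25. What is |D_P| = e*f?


|D_P| = e * f
= 11 * 25
= 275

275


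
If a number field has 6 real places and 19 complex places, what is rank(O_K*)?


By Dirichlet's unit theorem:
rank = r1 + r2 - 1
= 6 + 19 - 1
= 24

24


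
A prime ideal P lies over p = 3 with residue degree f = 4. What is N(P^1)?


N(P^a) = p^(a*f)
= 3^(1*4)
= 3^4
= 81

81


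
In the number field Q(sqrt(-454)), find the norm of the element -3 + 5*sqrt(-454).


N(a + b*sqrt(d)) = a^2 - d*b^2
= (-3)^2 - (-454)*(5)^2
= 9 + 11350
= 11359

11359


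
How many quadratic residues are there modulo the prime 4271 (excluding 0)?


For prime p, the number of non-zero quadratic residues is (p-1)/2.
= (4271-1)/2
= 2135

2135


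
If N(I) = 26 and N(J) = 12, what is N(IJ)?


N(IJ) = N(I) * N(J)
= 26 * 12
= 312

312


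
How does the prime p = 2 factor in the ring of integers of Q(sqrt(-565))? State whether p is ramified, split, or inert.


K = Q(sqrt(-565)). Since d mod 4 = 3, disc(K) = -2260.
Check p | disc: -2260 mod 2 = 0.
p divides disc, so p ramifies: (p) = P^2 with e=2, f=1, g=1.
Therefore p is ramified.

ramified


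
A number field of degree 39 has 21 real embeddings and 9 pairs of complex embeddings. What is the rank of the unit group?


By Dirichlet's unit theorem:
rank = r1 + r2 - 1
= 21 + 9 - 1
= 29

29


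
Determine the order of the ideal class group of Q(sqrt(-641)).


K = Q(sqrt(-641)). d mod 4 = 3, so D = disc(K) = 4d = -2564
h(K) equals the number of primitive reduced positive-definite forms (a, b, c) = a*x^2 + b*x*y + c*y^2 with b^2 - 4ac = D,
where reduced means |b| <= a <= c, with b >= 0 whenever |b| = a or a = c, and primitive means gcd(a, b, c) = 1.
Reduced forces 3a^2 <= |D| = 2564, so 1 <= a <= 29; b must have the parity of D, and c = (b^2 - D)/(4a) must be an integer >= a.
Enumerate a = 1..29, b in [-a, a]:
  a=1: (1, 0, 641)  [1]
  a=2: (2, 2, 321)  [1]
  a=3: (3, -2, 214), (3, 2, 214)  [2]
  a=4: none
  a=5: (5, -4, 129), (5, 4, 129)  [2]
  a=6: (6, -2, 107), (6, 2, 107)  [2]
  a=7..8: none
  a=9: (9, -8, 73), (9, 8, 73)  [2]
  a=10: (10, -6, 65), (10, 6, 65)  [2]
  a=11..12: none
  a=13: (13, -6, 50), (13, 6, 50)  [2]
  a=14: none
  a=15: (15, -14, 46), (15, -4, 43), (15, 4, 43), (15, 14, 46)  [4]
  a=16..17: none
  a=18: (18, -10, 37), (18, 10, 37)  [2]
  a=19: (19, -18, 38), (19, 18, 38)  [2]
  a=20..22: none
  a=23: (23, -14, 30), (23, 14, 30)  [2]
  a=24: none
  a=25: (25, -6, 26), (25, 6, 26)  [2]
  a=26: none
  a=27: (27, -26, 30), (27, 26, 30)  [2]
  a=28..29: none
Total reduced forms: 1 + 1 + 2 + 2 + 2 + 2 + 2 + 2 + 4 + 2 + 2 + 2 + 2 + 2 = 28
h = 28

28


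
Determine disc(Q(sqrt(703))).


For K = Q(sqrt(d)) with d squarefree: disc(K) = d if d = 1 mod 4, and disc(K) = 4d if d = 2 or 3 mod 4.
Here d = 703, and d mod 4 = 3.
d = 3 mod 4, not 1 (O_K = Z[sqrt(d)]), so disc(K) = 4d = 4 * (703) = 2812

2812


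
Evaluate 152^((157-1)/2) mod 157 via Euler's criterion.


p = 157 is prime and the exponent is (p-1)/2 = 78, so by Euler's criterion 152^78 = (152/157) = +1 or -1 mod 157.
Compute by square-and-multiply:
  78 = 64 + 8 + 4 + 2 (binary 1001110)
  Repeated squaring mod 157: 152^1 = 152, 152^2 = 25, 152^4 = 154, 152^8 = 9, 152^16 = 81, 152^32 = 124, 152^64 = 147
  152^78 = 152^64 * 152^8 * 152^4 * 152^2 = 147 * 9 * 154 * 25 mod 157
    147 * 9 = 1323 = 67 mod 157
    67 * 154 = 10318 = 113 mod 157
    113 * 25 = 2825 = 156 mod 157
  152^78 = 156 mod 157
Result 156 = p - 1 = -1 mod 157: 152 is a quadratic non-residue mod 157. As a residue in [0, p-1] the value is 156.
152^78 mod 157 = 156

156


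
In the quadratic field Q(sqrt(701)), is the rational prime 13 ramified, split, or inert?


K = Q(sqrt(701)). Since d mod 4 = 1, disc(K) = 701.
Check p | disc: 701 mod 13 = 12.
p does not divide disc. Compute Legendre symbol (d/p):
12^((13-1)/2) mod 13 = 1
(d/p) = 1, so p splits: (p) = P*P' with e=1, f=1, g=2.
Therefore p is split.

split
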